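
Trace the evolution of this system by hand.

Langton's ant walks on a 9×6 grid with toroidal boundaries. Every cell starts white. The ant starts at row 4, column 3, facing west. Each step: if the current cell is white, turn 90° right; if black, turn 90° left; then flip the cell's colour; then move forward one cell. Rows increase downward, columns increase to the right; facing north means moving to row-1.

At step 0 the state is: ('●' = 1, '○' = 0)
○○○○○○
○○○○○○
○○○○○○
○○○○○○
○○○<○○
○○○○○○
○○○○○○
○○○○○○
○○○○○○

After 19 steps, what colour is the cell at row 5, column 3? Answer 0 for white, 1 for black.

0

[0] ○○○○○○
○○○○○○
○○○○○○
○○○○○○
○○○<○○
○○○○○○
○○○○○○
○○○○○○
○○○○○○
[1] ○○○○○○
○○○○○○
○○○○○○
○○○^○○
○○○●○○
○○○○○○
○○○○○○
○○○○○○
○○○○○○
[2] ○○○○○○
○○○○○○
○○○○○○
○○○●>○
○○○●○○
○○○○○○
○○○○○○
○○○○○○
○○○○○○
[3] ○○○○○○
○○○○○○
○○○○○○
○○○●●○
○○○●v○
○○○○○○
○○○○○○
○○○○○○
○○○○○○
[4] ○○○○○○
○○○○○○
○○○○○○
○○○●●○
○○○<●○
○○○○○○
○○○○○○
○○○○○○
○○○○○○
[5] ○○○○○○
○○○○○○
○○○○○○
○○○●●○
○○○○●○
○○○v○○
○○○○○○
○○○○○○
○○○○○○
[6] ○○○○○○
○○○○○○
○○○○○○
○○○●●○
○○○○●○
○○<●○○
○○○○○○
○○○○○○
○○○○○○
[7] ○○○○○○
○○○○○○
○○○○○○
○○○●●○
○○^○●○
○○●●○○
○○○○○○
○○○○○○
○○○○○○
[8] ○○○○○○
○○○○○○
○○○○○○
○○○●●○
○○●>●○
○○●●○○
○○○○○○
○○○○○○
○○○○○○
[9] ○○○○○○
○○○○○○
○○○○○○
○○○●●○
○○●●●○
○○●v○○
○○○○○○
○○○○○○
○○○○○○
[10] ○○○○○○
○○○○○○
○○○○○○
○○○●●○
○○●●●○
○○●○>○
○○○○○○
○○○○○○
○○○○○○
[11] ○○○○○○
○○○○○○
○○○○○○
○○○●●○
○○●●●○
○○●○●○
○○○○v○
○○○○○○
○○○○○○
[12] ○○○○○○
○○○○○○
○○○○○○
○○○●●○
○○●●●○
○○●○●○
○○○<●○
○○○○○○
○○○○○○
[13] ○○○○○○
○○○○○○
○○○○○○
○○○●●○
○○●●●○
○○●^●○
○○○●●○
○○○○○○
○○○○○○
[14] ○○○○○○
○○○○○○
○○○○○○
○○○●●○
○○●●●○
○○●●>○
○○○●●○
○○○○○○
○○○○○○
[15] ○○○○○○
○○○○○○
○○○○○○
○○○●●○
○○●●^○
○○●●○○
○○○●●○
○○○○○○
○○○○○○
[16] ○○○○○○
○○○○○○
○○○○○○
○○○●●○
○○●<○○
○○●●○○
○○○●●○
○○○○○○
○○○○○○
[17] ○○○○○○
○○○○○○
○○○○○○
○○○●●○
○○●○○○
○○●v○○
○○○●●○
○○○○○○
○○○○○○
[18] ○○○○○○
○○○○○○
○○○○○○
○○○●●○
○○●○○○
○○●○>○
○○○●●○
○○○○○○
○○○○○○
[19] ○○○○○○
○○○○○○
○○○○○○
○○○●●○
○○●○○○
○○●○●○
○○○●v○
○○○○○○
○○○○○○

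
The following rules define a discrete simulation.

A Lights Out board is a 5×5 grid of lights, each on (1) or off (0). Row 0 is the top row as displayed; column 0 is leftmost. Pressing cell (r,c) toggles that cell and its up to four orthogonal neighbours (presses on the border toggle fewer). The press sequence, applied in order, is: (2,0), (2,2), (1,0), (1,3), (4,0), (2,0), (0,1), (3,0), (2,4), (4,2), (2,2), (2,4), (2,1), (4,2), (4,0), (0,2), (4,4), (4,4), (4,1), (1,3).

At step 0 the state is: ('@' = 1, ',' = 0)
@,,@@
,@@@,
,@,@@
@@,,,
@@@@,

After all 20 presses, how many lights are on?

10

[0] @,,@@
,@@@,
,@,@@
@@,,,
@@@@,
[1] @,,@@
@@@@,
@,,@@
,@,,,
@@@@,
[2] @,,@@
@@,@,
@@@,@
,@@,,
@@@@,
[3] ,,,@@
,,,@,
,@@,@
,@@,,
@@@@,
[4] ,,,,@
,,@,@
,@@@@
,@@,,
@@@@,
[5] ,,,,@
,,@,@
,@@@@
@@@,,
,,@@,
[6] ,,,,@
@,@,@
@,@@@
,@@,,
,,@@,
[7] @@@,@
@@@,@
@,@@@
,@@,,
,,@@,
[8] @@@,@
@@@,@
,,@@@
@,@,,
@,@@,
[9] @@@,@
@@@,,
,,@,,
@,@,@
@,@@,
[10] @@@,@
@@@,,
,,@,,
@,,,@
@@,,,
[11] @@@,@
@@,,,
,@,@,
@,@,@
@@,,,
[12] @@@,@
@@,,@
,@,,@
@,@,,
@@,,,
[13] @@@,@
@,,,@
@,@,@
@@@,,
@@,,,
[14] @@@,@
@,,,@
@,@,@
@@,,,
@,@@,
[15] @@@,@
@,,,@
@,@,@
,@,,,
,@@@,
[16] @,,@@
@,@,@
@,@,@
,@,,,
,@@@,
[17] @,,@@
@,@,@
@,@,@
,@,,@
,@@,@
[18] @,,@@
@,@,@
@,@,@
,@,,,
,@@@,
[19] @,,@@
@,@,@
@,@,@
,,,,,
@,,@,
[20] @,,,@
@,,@,
@,@@@
,,,,,
@,,@,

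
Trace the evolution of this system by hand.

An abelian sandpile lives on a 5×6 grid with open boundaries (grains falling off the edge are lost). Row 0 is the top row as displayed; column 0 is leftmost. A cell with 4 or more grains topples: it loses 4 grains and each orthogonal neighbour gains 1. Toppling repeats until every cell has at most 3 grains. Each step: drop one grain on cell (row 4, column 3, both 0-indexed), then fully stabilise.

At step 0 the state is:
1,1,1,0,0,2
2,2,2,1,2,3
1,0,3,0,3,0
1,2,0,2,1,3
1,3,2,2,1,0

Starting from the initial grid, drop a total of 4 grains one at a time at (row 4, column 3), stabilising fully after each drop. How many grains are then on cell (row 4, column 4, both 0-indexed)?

2

[0] 1,1,1,0,0,2
2,2,2,1,2,3
1,0,3,0,3,0
1,2,0,2,1,3
1,3,2,2,1,0
[1] 1,1,1,0,0,2
2,2,2,1,2,3
1,0,3,0,3,0
1,2,0,2,1,3
1,3,2,3,1,0
[2] 1,1,1,0,0,2
2,2,2,1,2,3
1,0,3,0,3,0
1,2,0,3,1,3
1,3,3,0,2,0
[3] 1,1,1,0,0,2
2,2,2,1,2,3
1,0,3,0,3,0
1,2,0,3,1,3
1,3,3,1,2,0
[4] 1,1,1,0,0,2
2,2,2,1,2,3
1,0,3,0,3,0
1,2,0,3,1,3
1,3,3,2,2,0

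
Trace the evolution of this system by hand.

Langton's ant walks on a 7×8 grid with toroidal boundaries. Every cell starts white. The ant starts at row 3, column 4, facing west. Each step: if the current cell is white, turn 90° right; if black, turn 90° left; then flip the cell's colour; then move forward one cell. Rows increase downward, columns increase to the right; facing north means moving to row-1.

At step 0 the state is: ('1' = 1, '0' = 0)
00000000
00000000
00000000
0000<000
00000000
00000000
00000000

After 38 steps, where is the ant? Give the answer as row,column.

gen 0: 00000000
00000000
00000000
0000<000
00000000
00000000
00000000
gen 1: 00000000
00000000
0000^000
00001000
00000000
00000000
00000000
gen 2: 00000000
00000000
00001>00
00001000
00000000
00000000
00000000
gen 3: 00000000
00000000
00001100
00001v00
00000000
00000000
00000000
gen 4: 00000000
00000000
00001100
0000<100
00000000
00000000
00000000
gen 5: 00000000
00000000
00001100
00000100
0000v000
00000000
00000000
gen 6: 00000000
00000000
00001100
00000100
000<1000
00000000
00000000
gen 7: 00000000
00000000
00001100
000^0100
00011000
00000000
00000000
gen 8: 00000000
00000000
00001100
0001>100
00011000
00000000
00000000
gen 9: 00000000
00000000
00001100
00011100
0001v000
00000000
00000000
gen 10: 00000000
00000000
00001100
00011100
00010>00
00000000
00000000
gen 11: 00000000
00000000
00001100
00011100
00010100
00000v00
00000000
gen 12: 00000000
00000000
00001100
00011100
00010100
0000<100
00000000
gen 13: 00000000
00000000
00001100
00011100
0001^100
00001100
00000000
gen 14: 00000000
00000000
00001100
00011100
00011>00
00001100
00000000
gen 15: 00000000
00000000
00001100
00011^00
00011000
00001100
00000000
gen 16: 00000000
00000000
00001100
0001<000
00011000
00001100
00000000
gen 17: 00000000
00000000
00001100
00010000
0001v000
00001100
00000000
gen 18: 00000000
00000000
00001100
00010000
00010>00
00001100
00000000
gen 19: 00000000
00000000
00001100
00010000
00010100
00001v00
00000000
gen 20: 00000000
00000000
00001100
00010000
00010100
000010>0
00000000
gen 21: 00000000
00000000
00001100
00010000
00010100
00001010
000000v0
gen 22: 00000000
00000000
00001100
00010000
00010100
00001010
00000<10
gen 23: 00000000
00000000
00001100
00010000
00010100
00001^10
00000110
gen 24: 00000000
00000000
00001100
00010000
00010100
000011>0
00000110
gen 25: 00000000
00000000
00001100
00010000
000101^0
00001100
00000110
gen 26: 00000000
00000000
00001100
00010000
0001011>
00001100
00000110
gen 27: 00000000
00000000
00001100
00010000
00010111
0000110v
00000110
gen 28: 00000000
00000000
00001100
00010000
00010111
000011<1
00000110
gen 29: 00000000
00000000
00001100
00010000
000101^1
00001111
00000110
gen 30: 00000000
00000000
00001100
00010000
00010<01
00001111
00000110
gen 31: 00000000
00000000
00001100
00010000
00010001
00001v11
00000110
gen 32: 00000000
00000000
00001100
00010000
00010001
000010>1
00000110
gen 33: 00000000
00000000
00001100
00010000
000100^1
00001001
00000110
gen 34: 00000000
00000000
00001100
00010000
0001001>
00001001
00000110
gen 35: 00000000
00000000
00001100
0001000^
00010010
00001001
00000110
gen 36: 00000000
00000000
00001100
>0010001
00010010
00001001
00000110
gen 37: 00000000
00000000
00001100
10010001
v0010010
00001001
00000110
gen 38: 00000000
00000000
00001100
10010001
1001001<
00001001
00000110

4,7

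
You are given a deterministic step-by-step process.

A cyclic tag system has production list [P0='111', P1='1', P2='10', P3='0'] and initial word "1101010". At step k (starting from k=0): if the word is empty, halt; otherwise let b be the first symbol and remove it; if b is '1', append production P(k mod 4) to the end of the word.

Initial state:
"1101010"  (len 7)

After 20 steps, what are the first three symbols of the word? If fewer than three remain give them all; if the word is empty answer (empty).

111

0) "1101010"  (len 7)
1) "101010111"  (len 9)
2) "010101111"  (len 9)
3) "10101111"  (len 8)
4) "01011110"  (len 8)
5) "1011110"  (len 7)
6) "0111101"  (len 7)
7) "111101"  (len 6)
8) "111010"  (len 6)
9) "11010111"  (len 8)
10) "10101111"  (len 8)
11) "010111110"  (len 9)
12) "10111110"  (len 8)
13) "0111110111"  (len 10)
14) "111110111"  (len 9)
15) "1111011110"  (len 10)
16) "1110111100"  (len 10)
17) "110111100111"  (len 12)
18) "101111001111"  (len 12)
19) "0111100111110"  (len 13)
20) "111100111110"  (len 12)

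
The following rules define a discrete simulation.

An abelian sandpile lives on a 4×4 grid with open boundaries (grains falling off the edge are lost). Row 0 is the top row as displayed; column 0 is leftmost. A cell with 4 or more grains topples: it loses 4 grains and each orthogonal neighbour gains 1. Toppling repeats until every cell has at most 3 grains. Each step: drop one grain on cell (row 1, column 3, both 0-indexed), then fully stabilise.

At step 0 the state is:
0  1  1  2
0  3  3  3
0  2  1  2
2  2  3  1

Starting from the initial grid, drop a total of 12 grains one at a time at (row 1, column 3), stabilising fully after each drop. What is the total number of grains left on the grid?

0) 0  1  1  2
0  3  3  3
0  2  1  2
2  2  3  1
1) 0  2  2  3
1  0  1  1
0  3  2  3
2  2  3  1
2) 0  2  2  3
1  0  1  2
0  3  2  3
2  2  3  1
3) 0  2  2  3
1  0  1  3
0  3  2  3
2  2  3  1
4) 0  2  3  0
1  0  2  2
0  3  3  0
2  2  3  2
5) 0  2  3  0
1  0  2  3
0  3  3  0
2  2  3  2
6) 0  2  3  1
1  0  3  0
0  3  3  1
2  2  3  2
7) 0  2  3  1
1  0  3  1
0  3  3  1
2  2  3  2
8) 0  2  3  1
1  0  3  2
0  3  3  1
2  2  3  2
9) 0  2  3  1
1  0  3  3
0  3  3  1
2  2  3  2
10) 0  3  0  3
1  2  2  1
1  1  2  3
3  0  1  3
11) 0  3  0  3
1  2  2  2
1  1  2  3
3  0  1  3
12) 0  3  0  3
1  2  2  3
1  1  2  3
3  0  1  3

28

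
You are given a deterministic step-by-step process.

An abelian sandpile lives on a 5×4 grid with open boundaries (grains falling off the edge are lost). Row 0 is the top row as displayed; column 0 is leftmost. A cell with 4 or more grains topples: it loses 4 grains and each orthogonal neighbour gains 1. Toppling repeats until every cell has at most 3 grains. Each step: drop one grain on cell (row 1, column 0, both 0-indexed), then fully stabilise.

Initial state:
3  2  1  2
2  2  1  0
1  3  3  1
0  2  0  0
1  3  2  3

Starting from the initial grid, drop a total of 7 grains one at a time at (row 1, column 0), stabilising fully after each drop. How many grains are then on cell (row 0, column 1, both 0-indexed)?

0

[0] 3  2  1  2
2  2  1  0
1  3  3  1
0  2  0  0
1  3  2  3
[1] 3  2  1  2
3  2  1  0
1  3  3  1
0  2  0  0
1  3  2  3
[2] 0  3  1  2
1  3  1  0
2  3  3  1
0  2  0  0
1  3  2  3
[3] 0  3  1  2
2  3  1  0
2  3  3  1
0  2  0  0
1  3  2  3
[4] 0  3  1  2
3  3  1  0
2  3  3  1
0  2  0  0
1  3  2  3
[5] 2  0  2  2
2  2  3  0
0  2  0  2
1  3  1  0
1  3  2  3
[6] 2  0  2  2
3  2  3  0
0  2  0  2
1  3  1  0
1  3  2  3
[7] 3  0  2  2
0  3  3  0
1  2  0  2
1  3  1  0
1  3  2  3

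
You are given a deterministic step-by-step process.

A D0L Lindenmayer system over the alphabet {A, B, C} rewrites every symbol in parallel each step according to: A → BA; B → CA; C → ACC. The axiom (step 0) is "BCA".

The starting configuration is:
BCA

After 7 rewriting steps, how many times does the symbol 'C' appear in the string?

[0] BCA
[1] CAACCBA
[2] ACCBABAACCACCCABA
[3] BAACCACCCABACABABAACCACCBAACCACCACCBACABA
[4] CABABAACCACCBAACCACCACCBACABAACCBACABACABABAACCACCBAACCACCCABABAACCACCBAACCACCBAACCACCCABAACCBACABA
[5] ACCBACABACABABAACCACCBAACCACCCABABAACCACCBAACCACCBAACCACCC…BAACCACCCABABAACCACCBAACCACCACCBACABABAACCACCCABAACCBACABA  (len 239)
[6] BAACCACCCABAACCBACABAACCBACABACABABAACCACCBAACCACCCABABAAC…CCBACABACABABAACCACCBAACCACCACCBACABABAACCACCCABAACCBACABA  (len 577)
[7] CABABAACCACCBAACCACCACCBACABABAACCACCCABAACCBACABABAACCACC…CCBACABACABABAACCACCBAACCACCACCBACABABAACCACCCABAACCBACABA  (len 1393)

577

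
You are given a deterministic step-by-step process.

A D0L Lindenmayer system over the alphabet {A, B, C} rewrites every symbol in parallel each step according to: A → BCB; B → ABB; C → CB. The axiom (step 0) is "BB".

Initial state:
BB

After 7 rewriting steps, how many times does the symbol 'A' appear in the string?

812

gen 0: BB
gen 1: ABBABB
gen 2: BCBABBABBBCBABBABB
gen 3: ABBCBABBBCBABBABBBCBABBABBABBCBABBBCBABBABBBCBABBABB
gen 4: BCBABBABBCBABBBCBABBABBABBCBABBBCBABBABBBCBABBABBABBCBABBB…ABBABBABBCBABBBCBABBABBBCBABBABBABBCBABBBCBABBABBBCBABBABB  (len 150)
gen 5: ABBCBABBBCBABBABBBCBABBABBCBABBBCBABBABBABBCBABBBCBABBABBB…ABBABBABBCBABBBCBABBABBBCBABBABBABBCBABBBCBABBABBBCBABBABB  (len 432)
gen 6: BCBABBABBCBABBBCBABBABBABBCBABBBCBABBABBBCBABBABBABBCBABBB…ABBABBABBCBABBBCBABBABBBCBABBABBABBCBABBBCBABBABBBCBABBABB  (len 1244)
gen 7: ABBCBABBBCBABBABBBCBABBABBCBABBBCBABBABBABBCBABBBCBABBABBB…ABBABBABBCBABBBCBABBABBBCBABBABBABBCBABBBCBABBABBBCBABBABB  (len 3582)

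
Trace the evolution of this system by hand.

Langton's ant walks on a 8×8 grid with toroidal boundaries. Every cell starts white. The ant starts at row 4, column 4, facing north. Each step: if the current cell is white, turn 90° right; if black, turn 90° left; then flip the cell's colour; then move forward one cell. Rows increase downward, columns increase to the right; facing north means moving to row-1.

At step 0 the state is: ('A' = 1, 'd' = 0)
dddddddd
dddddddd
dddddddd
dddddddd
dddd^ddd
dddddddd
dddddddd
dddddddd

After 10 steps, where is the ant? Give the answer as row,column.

[0] dddddddd
dddddddd
dddddddd
dddddddd
dddd^ddd
dddddddd
dddddddd
dddddddd
[1] dddddddd
dddddddd
dddddddd
dddddddd
ddddA>dd
dddddddd
dddddddd
dddddddd
[2] dddddddd
dddddddd
dddddddd
dddddddd
ddddAAdd
dddddvdd
dddddddd
dddddddd
[3] dddddddd
dddddddd
dddddddd
dddddddd
ddddAAdd
dddd<Add
dddddddd
dddddddd
[4] dddddddd
dddddddd
dddddddd
dddddddd
dddd^Add
ddddAAdd
dddddddd
dddddddd
[5] dddddddd
dddddddd
dddddddd
dddddddd
ddd<dAdd
ddddAAdd
dddddddd
dddddddd
[6] dddddddd
dddddddd
dddddddd
ddd^dddd
dddAdAdd
ddddAAdd
dddddddd
dddddddd
[7] dddddddd
dddddddd
dddddddd
dddA>ddd
dddAdAdd
ddddAAdd
dddddddd
dddddddd
[8] dddddddd
dddddddd
dddddddd
dddAAddd
dddAvAdd
ddddAAdd
dddddddd
dddddddd
[9] dddddddd
dddddddd
dddddddd
dddAAddd
ddd<AAdd
ddddAAdd
dddddddd
dddddddd
[10] dddddddd
dddddddd
dddddddd
dddAAddd
ddddAAdd
dddvAAdd
dddddddd
dddddddd

5,3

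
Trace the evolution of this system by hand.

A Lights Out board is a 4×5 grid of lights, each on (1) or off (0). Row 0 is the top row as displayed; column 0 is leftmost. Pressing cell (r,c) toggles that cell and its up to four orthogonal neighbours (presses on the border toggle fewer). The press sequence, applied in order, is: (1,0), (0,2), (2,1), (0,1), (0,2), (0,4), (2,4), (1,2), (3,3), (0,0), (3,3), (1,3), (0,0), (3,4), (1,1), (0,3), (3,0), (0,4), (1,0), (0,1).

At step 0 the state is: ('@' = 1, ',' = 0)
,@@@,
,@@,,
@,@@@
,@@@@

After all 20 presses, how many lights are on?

13

gen 0: ,@@@,
,@@,,
@,@@@
,@@@@
gen 1: @@@@,
@,@,,
,,@@@
,@@@@
gen 2: @,,,,
@,,,,
,,@@@
,@@@@
gen 3: @,,,,
@@,,,
@@,@@
,,@@@
gen 4: ,@@,,
@,,,,
@@,@@
,,@@@
gen 5: ,,,@,
@,@,,
@@,@@
,,@@@
gen 6: ,,,,@
@,@,@
@@,@@
,,@@@
gen 7: ,,,,@
@,@,,
@@,,,
,,@@,
gen 8: ,,@,@
@@,@,
@@@,,
,,@@,
gen 9: ,,@,@
@@,@,
@@@@,
,,,,@
gen 10: @@@,@
,@,@,
@@@@,
,,,,@
gen 11: @@@,@
,@,@,
@@@,,
,,@@,
gen 12: @@@@@
,@@,@
@@@@,
,,@@,
gen 13: ,,@@@
@@@,@
@@@@,
,,@@,
gen 14: ,,@@@
@@@,@
@@@@@
,,@,@
gen 15: ,@@@@
,,,,@
@,@@@
,,@,@
gen 16: ,@,,,
,,,@@
@,@@@
,,@,@
gen 17: ,@,,,
,,,@@
,,@@@
@@@,@
gen 18: ,@,@@
,,,@,
,,@@@
@@@,@
gen 19: @@,@@
@@,@,
@,@@@
@@@,@
gen 20: ,,@@@
@,,@,
@,@@@
@@@,@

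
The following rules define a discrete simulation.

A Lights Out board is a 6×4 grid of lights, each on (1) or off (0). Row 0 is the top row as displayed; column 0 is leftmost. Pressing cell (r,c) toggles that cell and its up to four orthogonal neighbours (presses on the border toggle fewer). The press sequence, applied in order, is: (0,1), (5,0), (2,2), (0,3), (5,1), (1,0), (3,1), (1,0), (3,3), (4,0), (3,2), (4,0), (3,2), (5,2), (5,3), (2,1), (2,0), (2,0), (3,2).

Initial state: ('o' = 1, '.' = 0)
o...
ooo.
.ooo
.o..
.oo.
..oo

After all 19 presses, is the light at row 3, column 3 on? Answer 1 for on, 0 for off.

0

gen 0: o...
ooo.
.ooo
.o..
.oo.
..oo
gen 1: .oo.
o.o.
.ooo
.o..
.oo.
..oo
gen 2: .oo.
o.o.
.ooo
.o..
ooo.
oooo
gen 3: .oo.
o...
....
.oo.
ooo.
oooo
gen 4: .o.o
o..o
....
.oo.
ooo.
oooo
gen 5: .o.o
o..o
....
.oo.
o.o.
...o
gen 6: oo.o
.o.o
o...
.oo.
o.o.
...o
gen 7: oo.o
.o.o
oo..
o...
ooo.
...o
gen 8: .o.o
o..o
.o..
o...
ooo.
...o
gen 9: .o.o
o..o
.o.o
o.oo
oooo
...o
gen 10: .o.o
o..o
.o.o
..oo
..oo
o..o
gen 11: .o.o
o..o
.ooo
.o..
...o
o..o
gen 12: .o.o
o..o
.ooo
oo..
oo.o
...o
gen 13: .o.o
o..o
.o.o
o.oo
oooo
...o
gen 14: .o.o
o..o
.o.o
o.oo
oo.o
.oo.
gen 15: .o.o
o..o
.o.o
o.oo
oo..
.o.o
gen 16: .o.o
oo.o
o.oo
oooo
oo..
.o.o
gen 17: .o.o
.o.o
.ooo
.ooo
oo..
.o.o
gen 18: .o.o
oo.o
o.oo
oooo
oo..
.o.o
gen 19: .o.o
oo.o
o..o
o...
ooo.
.o.o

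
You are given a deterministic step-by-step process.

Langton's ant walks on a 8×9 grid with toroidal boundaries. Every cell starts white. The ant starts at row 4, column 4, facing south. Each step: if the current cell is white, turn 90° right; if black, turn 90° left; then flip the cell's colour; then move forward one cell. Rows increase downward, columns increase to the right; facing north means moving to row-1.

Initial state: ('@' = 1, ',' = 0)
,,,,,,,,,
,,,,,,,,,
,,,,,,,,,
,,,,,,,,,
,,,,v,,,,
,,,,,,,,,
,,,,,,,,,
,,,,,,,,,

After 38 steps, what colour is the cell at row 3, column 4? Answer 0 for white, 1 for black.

0) ,,,,,,,,,
,,,,,,,,,
,,,,,,,,,
,,,,,,,,,
,,,,v,,,,
,,,,,,,,,
,,,,,,,,,
,,,,,,,,,
1) ,,,,,,,,,
,,,,,,,,,
,,,,,,,,,
,,,,,,,,,
,,,<@,,,,
,,,,,,,,,
,,,,,,,,,
,,,,,,,,,
2) ,,,,,,,,,
,,,,,,,,,
,,,,,,,,,
,,,^,,,,,
,,,@@,,,,
,,,,,,,,,
,,,,,,,,,
,,,,,,,,,
3) ,,,,,,,,,
,,,,,,,,,
,,,,,,,,,
,,,@>,,,,
,,,@@,,,,
,,,,,,,,,
,,,,,,,,,
,,,,,,,,,
4) ,,,,,,,,,
,,,,,,,,,
,,,,,,,,,
,,,@@,,,,
,,,@v,,,,
,,,,,,,,,
,,,,,,,,,
,,,,,,,,,
5) ,,,,,,,,,
,,,,,,,,,
,,,,,,,,,
,,,@@,,,,
,,,@,>,,,
,,,,,,,,,
,,,,,,,,,
,,,,,,,,,
6) ,,,,,,,,,
,,,,,,,,,
,,,,,,,,,
,,,@@,,,,
,,,@,@,,,
,,,,,v,,,
,,,,,,,,,
,,,,,,,,,
7) ,,,,,,,,,
,,,,,,,,,
,,,,,,,,,
,,,@@,,,,
,,,@,@,,,
,,,,<@,,,
,,,,,,,,,
,,,,,,,,,
8) ,,,,,,,,,
,,,,,,,,,
,,,,,,,,,
,,,@@,,,,
,,,@^@,,,
,,,,@@,,,
,,,,,,,,,
,,,,,,,,,
9) ,,,,,,,,,
,,,,,,,,,
,,,,,,,,,
,,,@@,,,,
,,,@@>,,,
,,,,@@,,,
,,,,,,,,,
,,,,,,,,,
10) ,,,,,,,,,
,,,,,,,,,
,,,,,,,,,
,,,@@^,,,
,,,@@,,,,
,,,,@@,,,
,,,,,,,,,
,,,,,,,,,
11) ,,,,,,,,,
,,,,,,,,,
,,,,,,,,,
,,,@@@>,,
,,,@@,,,,
,,,,@@,,,
,,,,,,,,,
,,,,,,,,,
12) ,,,,,,,,,
,,,,,,,,,
,,,,,,,,,
,,,@@@@,,
,,,@@,v,,
,,,,@@,,,
,,,,,,,,,
,,,,,,,,,
13) ,,,,,,,,,
,,,,,,,,,
,,,,,,,,,
,,,@@@@,,
,,,@@<@,,
,,,,@@,,,
,,,,,,,,,
,,,,,,,,,
14) ,,,,,,,,,
,,,,,,,,,
,,,,,,,,,
,,,@@^@,,
,,,@@@@,,
,,,,@@,,,
,,,,,,,,,
,,,,,,,,,
15) ,,,,,,,,,
,,,,,,,,,
,,,,,,,,,
,,,@<,@,,
,,,@@@@,,
,,,,@@,,,
,,,,,,,,,
,,,,,,,,,
16) ,,,,,,,,,
,,,,,,,,,
,,,,,,,,,
,,,@,,@,,
,,,@v@@,,
,,,,@@,,,
,,,,,,,,,
,,,,,,,,,
17) ,,,,,,,,,
,,,,,,,,,
,,,,,,,,,
,,,@,,@,,
,,,@,>@,,
,,,,@@,,,
,,,,,,,,,
,,,,,,,,,
18) ,,,,,,,,,
,,,,,,,,,
,,,,,,,,,
,,,@,^@,,
,,,@,,@,,
,,,,@@,,,
,,,,,,,,,
,,,,,,,,,
19) ,,,,,,,,,
,,,,,,,,,
,,,,,,,,,
,,,@,@>,,
,,,@,,@,,
,,,,@@,,,
,,,,,,,,,
,,,,,,,,,
20) ,,,,,,,,,
,,,,,,,,,
,,,,,,^,,
,,,@,@,,,
,,,@,,@,,
,,,,@@,,,
,,,,,,,,,
,,,,,,,,,
21) ,,,,,,,,,
,,,,,,,,,
,,,,,,@>,
,,,@,@,,,
,,,@,,@,,
,,,,@@,,,
,,,,,,,,,
,,,,,,,,,
22) ,,,,,,,,,
,,,,,,,,,
,,,,,,@@,
,,,@,@,v,
,,,@,,@,,
,,,,@@,,,
,,,,,,,,,
,,,,,,,,,
23) ,,,,,,,,,
,,,,,,,,,
,,,,,,@@,
,,,@,@<@,
,,,@,,@,,
,,,,@@,,,
,,,,,,,,,
,,,,,,,,,
24) ,,,,,,,,,
,,,,,,,,,
,,,,,,^@,
,,,@,@@@,
,,,@,,@,,
,,,,@@,,,
,,,,,,,,,
,,,,,,,,,
25) ,,,,,,,,,
,,,,,,,,,
,,,,,<,@,
,,,@,@@@,
,,,@,,@,,
,,,,@@,,,
,,,,,,,,,
,,,,,,,,,
26) ,,,,,,,,,
,,,,,^,,,
,,,,,@,@,
,,,@,@@@,
,,,@,,@,,
,,,,@@,,,
,,,,,,,,,
,,,,,,,,,
27) ,,,,,,,,,
,,,,,@>,,
,,,,,@,@,
,,,@,@@@,
,,,@,,@,,
,,,,@@,,,
,,,,,,,,,
,,,,,,,,,
28) ,,,,,,,,,
,,,,,@@,,
,,,,,@v@,
,,,@,@@@,
,,,@,,@,,
,,,,@@,,,
,,,,,,,,,
,,,,,,,,,
29) ,,,,,,,,,
,,,,,@@,,
,,,,,<@@,
,,,@,@@@,
,,,@,,@,,
,,,,@@,,,
,,,,,,,,,
,,,,,,,,,
30) ,,,,,,,,,
,,,,,@@,,
,,,,,,@@,
,,,@,v@@,
,,,@,,@,,
,,,,@@,,,
,,,,,,,,,
,,,,,,,,,
31) ,,,,,,,,,
,,,,,@@,,
,,,,,,@@,
,,,@,,>@,
,,,@,,@,,
,,,,@@,,,
,,,,,,,,,
,,,,,,,,,
32) ,,,,,,,,,
,,,,,@@,,
,,,,,,^@,
,,,@,,,@,
,,,@,,@,,
,,,,@@,,,
,,,,,,,,,
,,,,,,,,,
33) ,,,,,,,,,
,,,,,@@,,
,,,,,<,@,
,,,@,,,@,
,,,@,,@,,
,,,,@@,,,
,,,,,,,,,
,,,,,,,,,
34) ,,,,,,,,,
,,,,,^@,,
,,,,,@,@,
,,,@,,,@,
,,,@,,@,,
,,,,@@,,,
,,,,,,,,,
,,,,,,,,,
35) ,,,,,,,,,
,,,,<,@,,
,,,,,@,@,
,,,@,,,@,
,,,@,,@,,
,,,,@@,,,
,,,,,,,,,
,,,,,,,,,
36) ,,,,^,,,,
,,,,@,@,,
,,,,,@,@,
,,,@,,,@,
,,,@,,@,,
,,,,@@,,,
,,,,,,,,,
,,,,,,,,,
37) ,,,,@>,,,
,,,,@,@,,
,,,,,@,@,
,,,@,,,@,
,,,@,,@,,
,,,,@@,,,
,,,,,,,,,
,,,,,,,,,
38) ,,,,@@,,,
,,,,@v@,,
,,,,,@,@,
,,,@,,,@,
,,,@,,@,,
,,,,@@,,,
,,,,,,,,,
,,,,,,,,,

0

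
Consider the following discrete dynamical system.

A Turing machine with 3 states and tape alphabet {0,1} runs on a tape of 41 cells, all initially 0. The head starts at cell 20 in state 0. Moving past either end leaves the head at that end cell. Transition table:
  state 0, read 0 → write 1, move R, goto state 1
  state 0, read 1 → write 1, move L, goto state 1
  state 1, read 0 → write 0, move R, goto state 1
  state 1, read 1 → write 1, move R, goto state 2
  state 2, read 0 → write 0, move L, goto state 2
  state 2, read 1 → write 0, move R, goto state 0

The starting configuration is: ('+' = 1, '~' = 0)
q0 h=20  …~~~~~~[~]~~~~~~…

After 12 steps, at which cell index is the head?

t=0: q0 h=20  …~~~~~~[~]~~~~~~…
t=1: q1 h=21  …~~~~~+[~]~~~~~~…
t=2: q1 h=22  …~~~~+~[~]~~~~~~…
t=3: q1 h=23  …~~~+~~[~]~~~~~~…
t=4: q1 h=24  …~~+~~~[~]~~~~~~…
t=5: q1 h=25  …~+~~~~[~]~~~~~~…
t=6: q1 h=26  …+~~~~~[~]~~~~~~…
t=7: q1 h=27  …~~~~~~[~]~~~~~~…
t=8: q1 h=28  …~~~~~~[~]~~~~~~…
t=9: q1 h=29  …~~~~~~[~]~~~~~~…
t=10: q1 h=30  …~~~~~~[~]~~~~~~…
t=11: q1 h=31  …~~~~~~[~]~~~~~~…
t=12: q1 h=32  …~~~~~~[~]~~~~~~…

32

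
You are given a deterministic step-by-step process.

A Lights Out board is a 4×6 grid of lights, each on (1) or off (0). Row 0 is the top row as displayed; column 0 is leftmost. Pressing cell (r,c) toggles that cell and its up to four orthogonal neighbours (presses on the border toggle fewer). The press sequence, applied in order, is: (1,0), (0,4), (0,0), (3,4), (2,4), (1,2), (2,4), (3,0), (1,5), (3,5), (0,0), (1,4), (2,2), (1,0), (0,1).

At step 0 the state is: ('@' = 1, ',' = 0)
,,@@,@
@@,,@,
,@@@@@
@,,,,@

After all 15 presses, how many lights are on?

14

t=0: ,,@@,@
@@,,@,
,@@@@@
@,,,,@
t=1: @,@@,@
,,,,@,
@@@@@@
@,,,,@
t=2: @,@,@,
,,,,,,
@@@@@@
@,,,,@
t=3: ,@@,@,
@,,,,,
@@@@@@
@,,,,@
t=4: ,@@,@,
@,,,,,
@@@@,@
@,,@@,
t=5: ,@@,@,
@,,,@,
@@@,@,
@,,@,,
t=6: ,@,,@,
@@@@@,
@@,,@,
@,,@,,
t=7: ,@,,@,
@@@@,,
@@,@,@
@,,@@,
t=8: ,@,,@,
@@@@,,
,@,@,@
,@,@@,
t=9: ,@,,@@
@@@@@@
,@,@,,
,@,@@,
t=10: ,@,,@@
@@@@@@
,@,@,@
,@,@,@
t=11: @,,,@@
,@@@@@
,@,@,@
,@,@,@
t=12: @,,,,@
,@@,,,
,@,@@@
,@,@,@
t=13: @,,,,@
,@,,,,
,,@,@@
,@@@,@
t=14: ,,,,,@
@,,,,,
@,@,@@
,@@@,@
t=15: @@@,,@
@@,,,,
@,@,@@
,@@@,@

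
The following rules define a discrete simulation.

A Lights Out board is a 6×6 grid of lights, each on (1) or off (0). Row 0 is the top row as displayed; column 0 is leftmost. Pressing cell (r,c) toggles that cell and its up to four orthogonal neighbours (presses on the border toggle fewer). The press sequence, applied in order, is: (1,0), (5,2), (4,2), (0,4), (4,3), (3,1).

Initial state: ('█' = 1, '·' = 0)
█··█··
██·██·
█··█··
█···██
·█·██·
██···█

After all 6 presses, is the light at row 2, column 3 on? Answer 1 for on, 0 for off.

t=0: █··█··
██·██·
█··█··
█···██
·█·██·
██···█
t=1: ···█··
···██·
···█··
█···██
·█·██·
██···█
t=2: ···█··
···██·
···█··
█···██
·████·
█·██·█
t=3: ···█··
···██·
···█··
█·█·██
····█·
█··█·█
t=4: ····██
···█··
···█··
█·█·██
····█·
█··█·█
t=5: ····██
···█··
···█··
█·████
··██··
█····█
t=6: ····██
···█··
·█·█··
·█·███
·███··
█····█

1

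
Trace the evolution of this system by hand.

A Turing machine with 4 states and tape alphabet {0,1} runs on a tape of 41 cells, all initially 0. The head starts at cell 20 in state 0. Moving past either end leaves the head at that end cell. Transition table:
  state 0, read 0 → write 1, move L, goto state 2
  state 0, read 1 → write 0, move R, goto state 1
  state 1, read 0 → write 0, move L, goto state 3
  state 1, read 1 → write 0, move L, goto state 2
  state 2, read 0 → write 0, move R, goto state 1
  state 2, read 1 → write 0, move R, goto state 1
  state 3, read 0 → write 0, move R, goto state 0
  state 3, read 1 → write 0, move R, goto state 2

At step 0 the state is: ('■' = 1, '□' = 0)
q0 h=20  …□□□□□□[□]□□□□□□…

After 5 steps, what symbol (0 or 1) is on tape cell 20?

step 0: q0 h=20  …□□□□□□[□]□□□□□□…
step 1: q2 h=19  …□□□□□□[□]■□□□□□…
step 2: q1 h=20  …□□□□□□[■]□□□□□□…
step 3: q2 h=19  …□□□□□□[□]□□□□□□…
step 4: q1 h=20  …□□□□□□[□]□□□□□□…
step 5: q3 h=19  …□□□□□□[□]□□□□□□…

0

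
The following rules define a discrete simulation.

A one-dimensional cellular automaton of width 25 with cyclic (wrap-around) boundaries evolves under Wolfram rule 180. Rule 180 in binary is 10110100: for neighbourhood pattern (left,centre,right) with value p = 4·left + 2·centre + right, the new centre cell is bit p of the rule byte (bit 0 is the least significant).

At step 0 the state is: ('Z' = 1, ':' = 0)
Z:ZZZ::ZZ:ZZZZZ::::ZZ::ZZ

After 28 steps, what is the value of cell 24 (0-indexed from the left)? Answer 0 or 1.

0

t=0: Z:ZZZ::ZZ:ZZZZZ::::ZZ::ZZ
t=1: :Z:Z:Z:::Z:ZZZ:Z:::::Z::Z
t=2: ZZZZZZZ::ZZ:Z:ZZZ::::ZZ:Z
t=3: ZZZZZZ:Z:::ZZZ:Z:Z:::::Z:
t=4: :ZZZZ:ZZZ:::Z:ZZZZZ::::ZZ
t=5: Z:ZZ:Z:Z:Z::ZZ:ZZZ:Z:::::
t=6: ZZ::ZZZZZZZ:::Z:Z:ZZZ::::
t=7: ::Z::ZZZZZ:Z::ZZZZ:Z:Z:::
t=8: ::ZZ::ZZZ:ZZZ::ZZ:ZZZZZ::
t=9: ::::Z::Z:Z:Z:Z:::Z:ZZZ:Z:
t=10: ::::ZZ:ZZZZZZZZ::ZZ:Z:ZZZ
t=11: Z:::::Z:ZZZZZZ:Z:::ZZZ:Z:
t=12: ZZ::::ZZ:ZZZZ:ZZZ:::Z:ZZZ
t=13: Z:Z:::::Z:ZZ:Z:Z:Z::ZZ:ZZ
t=14: :ZZZ::::ZZ::ZZZZZZZ:::Z:Z
t=15: Z:Z:Z:::::Z::ZZZZZ:Z::ZZZ
t=16: :ZZZZZ::::ZZ::ZZZ:ZZZ::ZZ
t=17: Z:ZZZ:Z:::::Z::Z:Z:Z:Z:::
t=18: ZZ:Z:ZZZ::::ZZ:ZZZZZZZZ::
t=19: ::ZZZ:Z:Z:::::Z:ZZZZZZ:Z:
t=20: :::Z:ZZZZZ::::ZZ:ZZZZ:ZZZ
t=21: Z::ZZ:ZZZ:Z:::::Z:ZZ:Z:Z:
t=22: ZZ:::Z:Z:ZZZ::::ZZ::ZZZZZ
t=23: Z:Z::ZZZZ:Z:Z:::::Z::ZZZZ
t=24: :ZZZ::ZZ:ZZZZZ::::ZZ::ZZZ
t=25: Z:Z:Z:::Z:ZZZ:Z:::::Z::Z:
t=26: ZZZZZZ::ZZ:Z:ZZZ::::ZZ:ZZ
t=27: ZZZZZ:Z:::ZZZ:Z:Z:::::Z:Z
t=28: ZZZZ:ZZZ:::Z:ZZZZZ::::ZZ:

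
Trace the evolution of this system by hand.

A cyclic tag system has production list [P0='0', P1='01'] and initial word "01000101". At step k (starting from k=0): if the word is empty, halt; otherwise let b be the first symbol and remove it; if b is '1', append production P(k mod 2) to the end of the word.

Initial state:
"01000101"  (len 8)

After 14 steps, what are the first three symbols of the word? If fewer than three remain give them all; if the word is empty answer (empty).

010

[0] "01000101"  (len 8)
[1] "1000101"  (len 7)
[2] "00010101"  (len 8)
[3] "0010101"  (len 7)
[4] "010101"  (len 6)
[5] "10101"  (len 5)
[6] "010101"  (len 6)
[7] "10101"  (len 5)
[8] "010101"  (len 6)
[9] "10101"  (len 5)
[10] "010101"  (len 6)
[11] "10101"  (len 5)
[12] "010101"  (len 6)
[13] "10101"  (len 5)
[14] "010101"  (len 6)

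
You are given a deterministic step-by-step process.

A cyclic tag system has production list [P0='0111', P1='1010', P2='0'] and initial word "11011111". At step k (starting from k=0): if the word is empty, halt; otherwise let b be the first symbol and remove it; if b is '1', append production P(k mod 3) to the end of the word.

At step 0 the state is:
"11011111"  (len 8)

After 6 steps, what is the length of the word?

19

[0] "11011111"  (len 8)
[1] "10111110111"  (len 11)
[2] "01111101111010"  (len 14)
[3] "1111101111010"  (len 13)
[4] "1111011110100111"  (len 16)
[5] "1110111101001111010"  (len 19)
[6] "1101111010011110100"  (len 19)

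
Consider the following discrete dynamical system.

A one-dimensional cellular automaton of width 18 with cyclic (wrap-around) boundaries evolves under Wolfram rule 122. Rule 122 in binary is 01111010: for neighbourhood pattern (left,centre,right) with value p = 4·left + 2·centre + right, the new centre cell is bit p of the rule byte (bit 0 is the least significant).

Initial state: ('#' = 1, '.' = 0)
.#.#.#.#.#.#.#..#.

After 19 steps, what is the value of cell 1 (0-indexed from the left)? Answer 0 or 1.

0

t=0: .#.#.#.#.#.#.#..#.
t=1: #.#.#.#.#.#.#.##.#
t=2: ##.#.#.#.#.#.#####
t=3: .##.#.#.#.#.##....
t=4: ####.#.#.#.####...
t=5: #..##.#.#.##..##.#
t=6: ######.#.#########
t=7: .....##.##........
t=8: ....#######.......
t=9: ...##.....##......
t=10: ..####...####.....
t=11: .##..##.##..##....
t=12: ###############...
t=13: #.............##.#
t=14: ##...........#####
t=15: .##.........##....
t=16: ####.......####...
t=17: #..##.....##..##.#
t=18: ######...#########
t=19: .....##.##........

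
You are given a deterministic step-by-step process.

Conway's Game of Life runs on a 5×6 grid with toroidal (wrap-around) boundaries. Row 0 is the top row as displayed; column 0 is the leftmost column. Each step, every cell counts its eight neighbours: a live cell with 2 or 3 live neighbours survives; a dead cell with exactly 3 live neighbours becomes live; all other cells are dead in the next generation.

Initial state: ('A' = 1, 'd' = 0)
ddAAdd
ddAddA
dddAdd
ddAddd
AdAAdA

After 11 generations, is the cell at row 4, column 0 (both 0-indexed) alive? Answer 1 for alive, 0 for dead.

0) ddAAdd
ddAddA
dddAdd
ddAddd
AdAAdA
1) AddddA
ddAdAd
ddAAdd
dAAdAd
ddddAd
2) dddAAA
dAAdAA
ddddAd
dAAdAd
AAdAAd
3) dddddd
AdAddd
AdddAd
AAAdAd
AAdddd
4) Addddd
dAdddA
AdAddd
ddAAdd
AdAddA
5) dddddd
dAdddA
AdAAdd
AdAAdA
AdAAdA
6) dAAdAA
AAAddd
dddAdd
dddddd
AdAAdA
7) ddddAd
AdddAA
dAAddd
ddAAAd
AdAAdA
8) dAdddd
AAdAAA
AAAddd
AdddAA
dAAddA
9) dddAdd
dddAAA
ddAddd
dddAAd
dAAdAA
10) Addddd
ddAAAd
ddAddA
dAddAA
ddAddA
11) dAAdAA
dAAAAA
AAAddA
dAAAAA
dAddAA

0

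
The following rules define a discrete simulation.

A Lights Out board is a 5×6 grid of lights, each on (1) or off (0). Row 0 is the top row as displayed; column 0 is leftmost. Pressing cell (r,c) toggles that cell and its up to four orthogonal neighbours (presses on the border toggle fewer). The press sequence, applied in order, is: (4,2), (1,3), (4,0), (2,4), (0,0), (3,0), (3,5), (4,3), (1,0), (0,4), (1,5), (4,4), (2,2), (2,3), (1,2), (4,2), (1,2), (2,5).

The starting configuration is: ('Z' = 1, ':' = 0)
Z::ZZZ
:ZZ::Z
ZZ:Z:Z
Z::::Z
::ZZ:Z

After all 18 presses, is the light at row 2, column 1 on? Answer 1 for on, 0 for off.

0

[0] Z::ZZZ
:ZZ::Z
ZZ:Z:Z
Z::::Z
::ZZ:Z
[1] Z::ZZZ
:ZZ::Z
ZZ:Z:Z
Z:Z::Z
:Z:::Z
[2] Z:::ZZ
:Z:ZZZ
ZZ:::Z
Z:Z::Z
:Z:::Z
[3] Z:::ZZ
:Z:ZZZ
ZZ:::Z
::Z::Z
Z::::Z
[4] Z:::ZZ
:Z:Z:Z
ZZ:ZZ:
::Z:ZZ
Z::::Z
[5] :Z::ZZ
ZZ:Z:Z
ZZ:ZZ:
::Z:ZZ
Z::::Z
[6] :Z::ZZ
ZZ:Z:Z
:Z:ZZ:
ZZZ:ZZ
:::::Z
[7] :Z::ZZ
ZZ:Z:Z
:Z:ZZZ
ZZZ:::
::::::
[8] :Z::ZZ
ZZ:Z:Z
:Z:ZZZ
ZZZZ::
::ZZZ:
[9] ZZ::ZZ
:::Z:Z
ZZ:ZZZ
ZZZZ::
::ZZZ:
[10] ZZ:Z::
:::ZZZ
ZZ:ZZZ
ZZZZ::
::ZZZ:
[11] ZZ:Z:Z
:::Z::
ZZ:ZZ:
ZZZZ::
::ZZZ:
[12] ZZ:Z:Z
:::Z::
ZZ:ZZ:
ZZZZZ:
::Z::Z
[13] ZZ:Z:Z
::ZZ::
Z:Z:Z:
ZZ:ZZ:
::Z::Z
[14] ZZ:Z:Z
::Z:::
Z::Z::
ZZ::Z:
::Z::Z
[15] ZZZZ:Z
:Z:Z::
Z:ZZ::
ZZ::Z:
::Z::Z
[16] ZZZZ:Z
:Z:Z::
Z:ZZ::
ZZZ:Z:
:Z:Z:Z
[17] ZZ:Z:Z
::Z:::
Z::Z::
ZZZ:Z:
:Z:Z:Z
[18] ZZ:Z:Z
::Z::Z
Z::ZZZ
ZZZ:ZZ
:Z:Z:Z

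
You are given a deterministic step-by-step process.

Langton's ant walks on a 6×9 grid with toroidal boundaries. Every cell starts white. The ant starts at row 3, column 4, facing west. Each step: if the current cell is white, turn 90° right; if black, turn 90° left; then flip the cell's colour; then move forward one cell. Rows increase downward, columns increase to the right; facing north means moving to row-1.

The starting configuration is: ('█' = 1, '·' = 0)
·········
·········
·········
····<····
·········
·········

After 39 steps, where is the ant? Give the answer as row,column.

3,7

t=0: ·········
·········
·········
····<····
·········
·········
t=1: ·········
·········
····^····
····█····
·········
·········
t=2: ·········
·········
····█>···
····█····
·········
·········
t=3: ·········
·········
····██···
····█v···
·········
·········
t=4: ·········
·········
····██···
····<█···
·········
·········
t=5: ·········
·········
····██···
·····█···
····v····
·········
t=6: ·········
·········
····██···
·····█···
···<█····
·········
t=7: ·········
·········
····██···
···^·█···
···██····
·········
t=8: ·········
·········
····██···
···█>█···
···██····
·········
t=9: ·········
·········
····██···
···███···
···█v····
·········
t=10: ·········
·········
····██···
···███···
···█·>···
·········
t=11: ·········
·········
····██···
···███···
···█·█···
·····v···
t=12: ·········
·········
····██···
···███···
···█·█···
····<█···
t=13: ·········
·········
····██···
···███···
···█^█···
····██···
t=14: ·········
·········
····██···
···███···
···██>···
····██···
t=15: ·········
·········
····██···
···██^···
···██····
····██···
t=16: ·········
·········
····██···
···█<····
···██····
····██···
t=17: ·········
·········
····██···
···█·····
···█v····
····██···
t=18: ·········
·········
····██···
···█·····
···█·>···
····██···
t=19: ·········
·········
····██···
···█·····
···█·█···
····█v···
t=20: ·········
·········
····██···
···█·····
···█·█···
····█·>··
t=21: ······v··
·········
····██···
···█·····
···█·█···
····█·█··
t=22: ·····<█··
·········
····██···
···█·····
···█·█···
····█·█··
t=23: ·····██··
·········
····██···
···█·····
···█·█···
····█^█··
t=24: ·····██··
·········
····██···
···█·····
···█·█···
····██>··
t=25: ·····██··
·········
····██···
···█·····
···█·█^··
····██···
t=26: ·····██··
·········
····██···
···█·····
···█·██>·
····██···
t=27: ·····██··
·········
····██···
···█·····
···█·███·
····██·v·
t=28: ·····██··
·········
····██···
···█·····
···█·███·
····██<█·
t=29: ·····██··
·········
····██···
···█·····
···█·█^█·
····████·
t=30: ·····██··
·········
····██···
···█·····
···█·<·█·
····████·
t=31: ·····██··
·········
····██···
···█·····
···█···█·
····█v██·
t=32: ·····██··
·········
····██···
···█·····
···█···█·
····█·>█·
t=33: ·····██··
·········
····██···
···█·····
···█··^█·
····█··█·
t=34: ·····██··
·········
····██···
···█·····
···█··█>·
····█··█·
t=35: ·····██··
·········
····██···
···█···^·
···█··█··
····█··█·
t=36: ·····██··
·········
····██···
···█···█>
···█··█··
····█··█·
t=37: ·····██··
·········
····██···
···█···██
···█··█·v
····█··█·
t=38: ·····██··
·········
····██···
···█···██
···█··█<█
····█··█·
t=39: ·····██··
·········
····██···
···█···^█
···█··███
····█··█·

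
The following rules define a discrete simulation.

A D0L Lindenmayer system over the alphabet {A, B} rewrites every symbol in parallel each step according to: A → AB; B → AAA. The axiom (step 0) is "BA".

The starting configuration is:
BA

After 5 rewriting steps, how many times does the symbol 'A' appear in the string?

97

gen 0: BA
gen 1: AAAAB
gen 2: ABABABABAAA
gen 3: ABAAAABAAAABAAAABAAAABABAB
gen 4: ABAAAABABABABAAAABABABABAAAABABABABAAAABABABABAAAABAAAABAAA
gen 5: ABAAAABABABABAAAABAAAABAAAABAAAABABABABAAAABAAAABAAAABAAAA…BAAAABABABABAAAABAAAABAAAABAAAABABABABAAAABABABABAAAABABAB  (len 137)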